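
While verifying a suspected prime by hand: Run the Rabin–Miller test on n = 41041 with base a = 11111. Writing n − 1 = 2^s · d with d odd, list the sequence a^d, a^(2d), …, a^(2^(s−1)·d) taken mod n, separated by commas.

n − 1 = 41040 = 2^4 · 2565, so s = 4 and d = 2565.
x_0 = 11111^2565 mod 41041 = 12013.
x_1 = 12013^2 mod 41041 = 12013.
x_2 = 12013^2 mod 41041 = 12013.
x_3 = 12013^2 mod 41041 = 12013.

12013, 12013, 12013, 12013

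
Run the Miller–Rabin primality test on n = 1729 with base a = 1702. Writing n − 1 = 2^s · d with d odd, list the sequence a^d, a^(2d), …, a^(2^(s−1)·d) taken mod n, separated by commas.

n − 1 = 1728 = 2^6 · 27, so s = 6 and d = 27.
x_0 = 1702^27 mod 1729 = 1065.
x_1 = 1065^2 mod 1729 = 1.
x_2 = 1^2 mod 1729 = 1.
x_3 = 1^2 mod 1729 = 1.
x_4 = 1^2 mod 1729 = 1.
x_5 = 1^2 mod 1729 = 1.

1065, 1, 1, 1, 1, 1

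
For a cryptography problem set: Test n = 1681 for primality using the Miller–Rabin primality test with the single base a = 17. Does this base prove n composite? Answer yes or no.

yes

n − 1 = 1680 = 2^4 · 105, so s = 4 and d = 105.
x_0 = 17^105 mod 1681 = 711.
x_0 is neither 1 nor 1680, so continue squaring.
x_1 = 711^2 mod 1681 = 1221.
x_2 = 1221^2 mod 1681 = 1475.
x_3 = 1475^2 mod 1681 = 411.
Reached i = s−1 = 3 without hitting −1: 17 is a Miller–Rabin witness and 1681 is composite.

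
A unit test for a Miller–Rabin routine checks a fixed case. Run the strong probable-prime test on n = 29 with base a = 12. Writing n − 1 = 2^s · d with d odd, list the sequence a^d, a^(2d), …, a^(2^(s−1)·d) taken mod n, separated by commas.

n − 1 = 28 = 2^2 · 7, so s = 2 and d = 7.
x_0 = 12^7 mod 29 = 17.
x_1 = 17^2 mod 29 = 28.

17, 28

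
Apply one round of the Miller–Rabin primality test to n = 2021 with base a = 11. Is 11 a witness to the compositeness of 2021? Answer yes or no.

yes

n − 1 = 2020 = 2^2 · 505, so s = 2 and d = 505.
x_0 = 11^505 mod 2021 = 312.
x_0 is neither 1 nor 2020, so continue squaring.
x_1 = 312^2 mod 2021 = 336.
Reached i = s−1 = 1 without hitting −1: 11 is a Miller–Rabin witness and 2021 is composite.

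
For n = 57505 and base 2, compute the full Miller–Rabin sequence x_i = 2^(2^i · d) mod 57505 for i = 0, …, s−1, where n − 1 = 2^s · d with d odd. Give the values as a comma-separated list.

51402, 40874, 48616, 2451, 26881

n − 1 = 57504 = 2^5 · 1797, so s = 5 and d = 1797.
x_0 = 2^1797 mod 57505 = 51402.
x_1 = 51402^2 mod 57505 = 40874.
x_2 = 40874^2 mod 57505 = 48616.
x_3 = 48616^2 mod 57505 = 2451.
x_4 = 2451^2 mod 57505 = 26881.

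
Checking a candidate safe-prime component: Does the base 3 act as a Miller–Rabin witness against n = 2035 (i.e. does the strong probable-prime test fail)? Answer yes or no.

n − 1 = 2034 = 2^1 · 1017, so s = 1 and d = 1017.
Repeated squaring mod 2035: 3^1 ≡ 3, 3^2 ≡ 9, 3^4 ≡ 81, 3^8 ≡ 456, 3^16 ≡ 366, 3^32 ≡ 1681, 3^64 ≡ 1181, 3^128 ≡ 786, 3^256 ≡ 1191, 3^512 ≡ 86.
1017 = 512 + 256 + 128 + 64 + 32 + 16 + 8 + 1, so 3^1017 ≡ 86·1191·786·1181·1681·366·456·3 ≡ 1923 (mod 2035).
x_0 = 3^1017 mod 2035 = 1923.
x_0 ∉ {1, 2034} and s = 1, so 3 is a Miller–Rabin witness and 2035 is composite.

yes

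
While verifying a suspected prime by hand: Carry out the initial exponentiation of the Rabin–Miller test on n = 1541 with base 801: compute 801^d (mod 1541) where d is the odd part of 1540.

68

n − 1 = 1540 = 2^2 · 385, so s = 2 and d = 385.
801^385 mod 1541 = 68.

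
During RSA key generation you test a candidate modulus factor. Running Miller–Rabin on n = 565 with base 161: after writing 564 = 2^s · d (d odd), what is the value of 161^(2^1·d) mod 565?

521

n − 1 = 564 = 2^2 · 141, so s = 2 and d = 141.
x_0 = 161^141 mod 565 = 71.
x_1 = 71^2 mod 565 = 521.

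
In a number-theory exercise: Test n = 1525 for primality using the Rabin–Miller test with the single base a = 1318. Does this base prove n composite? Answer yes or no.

yes

n − 1 = 1524 = 2^2 · 381, so s = 2 and d = 381.
Repeated squaring mod 1525: 1318^1 ≡ 1318, 1318^2 ≡ 149, 1318^4 ≡ 851, 1318^8 ≡ 1351, 1318^16 ≡ 1301, 1318^32 ≡ 1376, 1318^64 ≡ 851, 1318^128 ≡ 1351, 1318^256 ≡ 1301.
381 = 256 + 64 + 32 + 16 + 8 + 4 + 1, so 1318^381 ≡ 1301·851·1376·1301·1351·851·1318 ≡ 1318 (mod 1525).
x_0 = 1318^381 mod 1525 = 1318.
x_0 is neither 1 nor 1524, so continue squaring.
x_1 = 1318^2 mod 1525 = 149.
Reached i = s−1 = 1 without hitting −1: 1318 is a Miller–Rabin witness and 1525 is composite.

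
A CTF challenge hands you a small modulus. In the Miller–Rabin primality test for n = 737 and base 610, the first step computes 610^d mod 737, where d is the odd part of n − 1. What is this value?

n − 1 = 736 = 2^5 · 23, so s = 5 and d = 23.
610^23 mod 737 = 136.

136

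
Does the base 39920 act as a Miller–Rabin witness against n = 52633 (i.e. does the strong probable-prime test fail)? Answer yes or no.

n − 1 = 52632 = 2^3 · 6579, so s = 3 and d = 6579.
x_0 = 39920^6579 mod 52633 = 36875.
x_0 is neither 1 nor 52632, so continue squaring.
x_1 = 36875^2 mod 52633 = 44703.
x_2 = 44703^2 mod 52633 = 41098.
Reached i = s−1 = 2 without hitting −1: 39920 is a Miller–Rabin witness and 52633 is composite.

yes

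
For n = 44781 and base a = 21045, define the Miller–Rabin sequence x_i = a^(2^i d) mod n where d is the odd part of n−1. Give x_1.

40503

n − 1 = 44780 = 2^2 · 11195, so s = 2 and d = 11195.
x_0 = 21045^11195 mod 44781 = 8832.
x_1 = 8832^2 mod 44781 = 40503.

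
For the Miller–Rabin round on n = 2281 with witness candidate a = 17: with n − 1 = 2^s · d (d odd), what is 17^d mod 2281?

n − 1 = 2280 = 2^3 · 285, so s = 3 and d = 285.
Repeated squaring mod 2281: 17^1 ≡ 17, 17^2 ≡ 289, 17^4 ≡ 1405, 17^8 ≡ 960, 17^16 ≡ 76, 17^32 ≡ 1214, 17^64 ≡ 270, 17^128 ≡ 2189, 17^256 ≡ 1621.
285 = 256 + 16 + 8 + 4 + 1, so 17^285 ≡ 1621·76·960·1405·17 ≡ 1207 (mod 2281).

1207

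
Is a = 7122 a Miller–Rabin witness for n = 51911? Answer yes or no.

yes

n − 1 = 51910 = 2^1 · 25955, so s = 1 and d = 25955.
x_0 = 7122^25955 mod 51911 = 21791.
x_0 ∉ {1, 51910} and s = 1, so 7122 is a Miller–Rabin witness and 51911 is composite.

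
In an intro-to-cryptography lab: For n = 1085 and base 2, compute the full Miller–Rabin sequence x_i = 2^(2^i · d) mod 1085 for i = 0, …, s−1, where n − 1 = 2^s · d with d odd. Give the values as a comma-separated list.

653, 4

n − 1 = 1084 = 2^2 · 271, so s = 2 and d = 271.
x_0 = 2^271 mod 1085 = 653.
x_1 = 653^2 mod 1085 = 4.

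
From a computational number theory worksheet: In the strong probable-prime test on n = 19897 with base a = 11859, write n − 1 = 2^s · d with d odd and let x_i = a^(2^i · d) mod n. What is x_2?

n − 1 = 19896 = 2^3 · 2487, so s = 3 and d = 2487.
x_0 = 11859^2487 mod 19897 = 7623.
x_1 = 7623^2 mod 19897 = 10889.
x_2 = 10889^2 mod 19897 = 4098.

4098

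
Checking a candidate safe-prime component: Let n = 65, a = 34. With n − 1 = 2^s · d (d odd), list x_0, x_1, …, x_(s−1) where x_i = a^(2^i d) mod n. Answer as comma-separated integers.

34, 51, 1, 1, 1, 1

n − 1 = 64 = 2^6 · 1, so s = 6 and d = 1.
x_0 = 34^1 mod 65 = 34.
x_1 = 34^2 mod 65 = 51.
x_2 = 51^2 mod 65 = 1.
x_3 = 1^2 mod 65 = 1.
x_4 = 1^2 mod 65 = 1.
x_5 = 1^2 mod 65 = 1.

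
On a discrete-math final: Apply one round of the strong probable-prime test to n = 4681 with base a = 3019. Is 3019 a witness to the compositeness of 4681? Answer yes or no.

no

n − 1 = 4680 = 2^3 · 585, so s = 3 and d = 585.
x_0 = 3019^585 mod 4681 = 4680.
x_0 = 4680 ≡ −1, so 3019 is not a witness.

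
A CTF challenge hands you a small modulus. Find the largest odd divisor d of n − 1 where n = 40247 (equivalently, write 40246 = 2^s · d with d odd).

20123

Halving: 40246 → 20123; 20123 is odd.
So 40246 = 2^1 · 20123.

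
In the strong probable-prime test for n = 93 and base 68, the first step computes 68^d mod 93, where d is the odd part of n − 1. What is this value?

26

n − 1 = 92 = 2^2 · 23, so s = 2 and d = 23.
68^23 mod 93 = 26.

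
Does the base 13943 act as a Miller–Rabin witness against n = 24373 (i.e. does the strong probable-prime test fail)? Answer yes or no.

n − 1 = 24372 = 2^2 · 6093, so s = 2 and d = 6093.
x_0 = 13943^6093 mod 24373 = 21370.
x_0 is neither 1 nor 24372, so continue squaring.
x_1 = 21370^2 mod 24373 = 24372.
x_1 ≡ −1, so 13943 is not a witness.

no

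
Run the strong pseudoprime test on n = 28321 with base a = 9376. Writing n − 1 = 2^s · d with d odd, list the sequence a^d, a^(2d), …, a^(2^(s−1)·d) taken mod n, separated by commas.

n − 1 = 28320 = 2^5 · 885, so s = 5 and d = 885.
x_0 = 9376^885 mod 28321 = 24912.
x_1 = 24912^2 mod 28321 = 9671.
x_2 = 9671^2 mod 28321 = 12299.
x_3 = 12299^2 mod 28321 = 2940.
x_4 = 2940^2 mod 28321 = 5695.

24912, 9671, 12299, 2940, 5695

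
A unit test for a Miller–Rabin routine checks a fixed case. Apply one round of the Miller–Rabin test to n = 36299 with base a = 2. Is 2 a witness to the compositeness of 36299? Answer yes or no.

no

n − 1 = 36298 = 2^1 · 18149, so s = 1 and d = 18149.
Repeated squaring mod 36299: 2^1 ≡ 2, 2^2 ≡ 4, 2^4 ≡ 16, 2^8 ≡ 256, 2^16 ≡ 29237, 2^32 ≡ 33317, 2^64 ≡ 35368, 2^128 ≡ 31884, 2^256 ≡ 35961, 2^512 ≡ 5347, 2^1024 ≡ 23096, 2^2048 ≡ 11411, 2^4096 ≡ 6408, 2^8192 ≡ 8295, 2^16384 ≡ 20420.
18149 = 16384 + 1024 + 512 + 128 + 64 + 32 + 4 + 1, so 2^18149 ≡ 20420·23096·5347·31884·35368·33317·16·2 ≡ 36298 (mod 36299).
x_0 = 2^18149 mod 36299 = 36298.
x_0 = 36298 ≡ −1, so 2 is not a witness.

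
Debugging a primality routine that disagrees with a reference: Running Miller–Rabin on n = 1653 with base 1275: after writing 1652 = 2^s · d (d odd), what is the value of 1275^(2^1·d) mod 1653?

n − 1 = 1652 = 2^2 · 413, so s = 2 and d = 413.
x_0 = 1275^413 mod 1653 = 1188.
x_1 = 1188^2 mod 1653 = 1335.

1335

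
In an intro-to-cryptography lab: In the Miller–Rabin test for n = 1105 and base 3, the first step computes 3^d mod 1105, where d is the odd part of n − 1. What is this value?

n − 1 = 1104 = 2^4 · 69, so s = 4 and d = 69.
3^69 mod 1105 = 1093.

1093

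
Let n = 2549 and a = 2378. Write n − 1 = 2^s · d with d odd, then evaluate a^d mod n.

357

n − 1 = 2548 = 2^2 · 637, so s = 2 and d = 637.
2378^637 mod 2549 = 357.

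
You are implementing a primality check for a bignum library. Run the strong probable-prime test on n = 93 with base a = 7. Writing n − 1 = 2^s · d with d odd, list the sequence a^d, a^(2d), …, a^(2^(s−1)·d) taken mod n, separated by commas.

n − 1 = 92 = 2^2 · 23, so s = 2 and d = 23.
x_0 = 7^23 mod 93 = 10.
x_1 = 10^2 mod 93 = 7.

10, 7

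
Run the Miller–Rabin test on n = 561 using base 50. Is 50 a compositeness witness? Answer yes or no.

no

n − 1 = 560 = 2^4 · 35, so s = 4 and d = 35.
x_0 = 50^35 mod 561 = 560.
x_0 = 560 ≡ −1, so 50 is not a witness.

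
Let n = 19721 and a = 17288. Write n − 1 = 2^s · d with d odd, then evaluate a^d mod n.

3881

n − 1 = 19720 = 2^3 · 2465, so s = 3 and d = 2465.
By repeated squaring, 17288^2465 ≡ 3881 (mod 19721).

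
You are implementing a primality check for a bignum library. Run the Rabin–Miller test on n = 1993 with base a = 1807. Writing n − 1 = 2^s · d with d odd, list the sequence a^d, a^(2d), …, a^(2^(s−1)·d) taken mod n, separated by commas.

834, 1992, 1

n − 1 = 1992 = 2^3 · 249, so s = 3 and d = 249.
x_0 = 1807^249 mod 1993 = 834.
x_1 = 834^2 mod 1993 = 1992.
x_2 = 1992^2 mod 1993 = 1.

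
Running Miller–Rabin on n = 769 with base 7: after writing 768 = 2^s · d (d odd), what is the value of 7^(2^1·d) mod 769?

761

n − 1 = 768 = 2^8 · 3, so s = 8 and d = 3.
x_0 = 7^3 mod 769 = 343.
x_1 = 343^2 mod 769 = 761.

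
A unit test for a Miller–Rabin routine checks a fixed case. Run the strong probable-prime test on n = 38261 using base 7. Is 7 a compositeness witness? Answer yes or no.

no

n − 1 = 38260 = 2^2 · 9565, so s = 2 and d = 9565.
Repeated squaring mod 38261: 7^1 ≡ 7, 7^2 ≡ 49, 7^4 ≡ 2401, 7^8 ≡ 25651, 7^16 ≡ 37645, 7^32 ≡ 35107, 7^64 ≡ 38117, 7^128 ≡ 20736, 7^256 ≡ 4578, 7^512 ≡ 29317, 7^1024 ≡ 29646, 7^2048 ≡ 30146, 7^4096 ≡ 6044, 7^8192 ≡ 28942.
9565 = 8192 + 1024 + 256 + 64 + 16 + 8 + 4 + 1, so 7^9565 ≡ 28942·29646·4578·38117·37645·25651·2401·7 ≡ 32147 (mod 38261).
x_0 = 7^9565 mod 38261 = 32147.
x_0 is neither 1 nor 38260, so continue squaring.
x_1 = 32147^2 mod 38261 = 38260.
x_1 ≡ −1, so 7 is not a witness.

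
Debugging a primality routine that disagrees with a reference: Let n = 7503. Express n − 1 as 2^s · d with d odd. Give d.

3751

Halving: 7502 → 3751; 3751 is odd.
So 7502 = 2^1 · 3751.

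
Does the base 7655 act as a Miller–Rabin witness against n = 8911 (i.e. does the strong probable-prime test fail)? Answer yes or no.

no

n − 1 = 8910 = 2^1 · 4455, so s = 1 and d = 4455.
Repeated squaring mod 8911: 7655^1 ≡ 7655, 7655^2 ≡ 289, 7655^4 ≡ 3322, 7655^8 ≡ 3866, 7655^16 ≡ 2209, 7655^32 ≡ 5364, 7655^64 ≡ 7788, 7655^128 ≡ 4678, 7655^256 ≡ 7179, 7655^512 ≡ 5728, 7655^1024 ≡ 8593, 7655^2048 ≡ 3103, 7655^4096 ≡ 4729.
4455 = 4096 + 256 + 64 + 32 + 4 + 2 + 1, so 7655^4455 ≡ 4729·7179·7788·5364·3322·289·7655 ≡ 1 (mod 8911).
x_0 = 7655^4455 mod 8911 = 1.
x_0 = 1, so 7655 is not a witness.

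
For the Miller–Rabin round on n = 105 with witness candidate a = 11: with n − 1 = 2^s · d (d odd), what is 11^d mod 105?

n − 1 = 104 = 2^3 · 13, so s = 3 and d = 13.
By repeated squaring, 11^13 ≡ 11 (mod 105).

11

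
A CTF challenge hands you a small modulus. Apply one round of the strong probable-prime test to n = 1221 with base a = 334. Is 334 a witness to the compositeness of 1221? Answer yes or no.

no

n − 1 = 1220 = 2^2 · 305, so s = 2 and d = 305.
Repeated squaring mod 1221: 334^1 ≡ 334, 334^2 ≡ 445, 334^4 ≡ 223, 334^8 ≡ 889, 334^16 ≡ 334, 334^32 ≡ 445, 334^64 ≡ 223, 334^128 ≡ 889, 334^256 ≡ 334.
305 = 256 + 32 + 16 + 1, so 334^305 ≡ 334·445·334·334 ≡ 1 (mod 1221).
x_0 = 334^305 mod 1221 = 1.
x_0 = 1, so 334 is not a witness.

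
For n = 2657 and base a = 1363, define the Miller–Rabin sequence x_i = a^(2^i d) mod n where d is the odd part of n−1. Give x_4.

n − 1 = 2656 = 2^5 · 83, so s = 5 and d = 83.
Repeated squaring mod 2657: 1363^1 ≡ 1363, 1363^2 ≡ 526, 1363^4 ≡ 348, 1363^8 ≡ 1539, 1363^16 ≡ 1134, 1363^32 ≡ 2625, 1363^64 ≡ 1024.
83 = 64 + 16 + 2 + 1, so 1363^83 ≡ 1024·1134·526·1363 ≡ 2119 (mod 2657).
x_0 = 2119.
x_1 = 2119^2 mod 2657 = 2488.
x_2 = 2488^2 mod 2657 = 1991.
x_3 = 1991^2 mod 2657 = 2494.
x_4 = 2494^2 mod 2657 = 2656.

2656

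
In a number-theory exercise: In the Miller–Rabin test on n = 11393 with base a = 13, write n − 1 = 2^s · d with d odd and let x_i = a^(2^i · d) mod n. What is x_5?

1217

n − 1 = 11392 = 2^7 · 89, so s = 7 and d = 89.
Repeated squaring mod 11393: 13^1 ≡ 13, 13^2 ≡ 169, 13^4 ≡ 5775, 13^8 ≡ 3314, 13^16 ≡ 11137, 13^32 ≡ 8571, 13^64 ≡ 11370.
89 = 64 + 16 + 8 + 1, so 13^89 ≡ 11370·11137·3314·13 ≡ 1671 (mod 11393).
x_0 = 1671.
x_1 = 1671^2 mod 11393 = 956.
x_2 = 956^2 mod 11393 = 2496.
x_3 = 2496^2 mod 11393 = 9438.
x_4 = 9438^2 mod 11393 = 5370.
x_5 = 5370^2 mod 11393 = 1217.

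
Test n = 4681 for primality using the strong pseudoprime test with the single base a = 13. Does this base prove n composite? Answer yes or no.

yes

n − 1 = 4680 = 2^3 · 585, so s = 3 and d = 585.
x_0 = 13^585 mod 4681 = 898.
x_0 is neither 1 nor 4680, so continue squaring.
x_1 = 898^2 mod 4681 = 1272.
x_2 = 1272^2 mod 4681 = 3039.
Reached i = s−1 = 2 without hitting −1: 13 is a Miller–Rabin witness and 4681 is composite.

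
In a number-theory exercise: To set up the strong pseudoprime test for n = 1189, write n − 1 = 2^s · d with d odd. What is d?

297

Halving: 1188 → 594 → 297; 297 is odd.
So 1188 = 2^2 · 297.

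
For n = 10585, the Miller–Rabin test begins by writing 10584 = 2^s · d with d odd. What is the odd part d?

1323

Halving: 10584 → 5292 → 2646 → 1323; 1323 is odd.
So 10584 = 2^3 · 1323.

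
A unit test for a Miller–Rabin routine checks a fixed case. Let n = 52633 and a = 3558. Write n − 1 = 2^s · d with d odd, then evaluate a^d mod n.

n − 1 = 52632 = 2^3 · 6579, so s = 3 and d = 6579.
3558^6579 mod 52633 = 49029.

49029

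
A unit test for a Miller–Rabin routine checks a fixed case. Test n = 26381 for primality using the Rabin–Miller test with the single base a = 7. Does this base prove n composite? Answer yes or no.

yes

n − 1 = 26380 = 2^2 · 6595, so s = 2 and d = 6595.
x_0 = 7^6595 mod 26381 = 10875.
x_0 is neither 1 nor 26380, so continue squaring.
x_1 = 10875^2 mod 26381 = 25983.
Reached i = s−1 = 1 without hitting −1: 7 is a Miller–Rabin witness and 26381 is composite.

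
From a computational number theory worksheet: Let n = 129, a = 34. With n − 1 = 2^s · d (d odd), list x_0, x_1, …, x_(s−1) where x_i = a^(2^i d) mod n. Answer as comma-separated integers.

34, 124, 25, 109, 13, 40, 52

n − 1 = 128 = 2^7 · 1, so s = 7 and d = 1.
x_0 = 34^1 mod 129 = 34.
x_1 = 34^2 mod 129 = 124.
x_2 = 124^2 mod 129 = 25.
x_3 = 25^2 mod 129 = 109.
x_4 = 109^2 mod 129 = 13.
x_5 = 13^2 mod 129 = 40.
x_6 = 40^2 mod 129 = 52.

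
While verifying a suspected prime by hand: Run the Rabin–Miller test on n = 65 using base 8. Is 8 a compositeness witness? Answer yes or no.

n − 1 = 64 = 2^6 · 1, so s = 6 and d = 1.
x_0 = 8^1 mod 65 = 8.
x_0 is neither 1 nor 64, so continue squaring.
x_1 = 8^2 mod 65 = 64.
x_1 ≡ −1, so 8 is not a witness.

no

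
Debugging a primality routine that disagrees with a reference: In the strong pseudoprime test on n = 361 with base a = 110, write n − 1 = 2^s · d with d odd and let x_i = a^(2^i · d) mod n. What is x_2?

n − 1 = 360 = 2^3 · 45, so s = 3 and d = 45.
x_0 = 110^45 mod 361 = 94.
x_1 = 94^2 mod 361 = 172.
x_2 = 172^2 mod 361 = 343.

343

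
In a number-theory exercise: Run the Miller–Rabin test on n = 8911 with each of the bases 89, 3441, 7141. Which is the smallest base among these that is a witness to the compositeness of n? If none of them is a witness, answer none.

n − 1 = 8910 = 2^1 · 4455, so s = 1 and d = 4455.
Base 89: x_0 = 89^4455 mod 8911 = 8644. x_0 ∉ {1, 8910} and s = 1, so 89 is a Miller–Rabin witness and 8911 is composite.
Base 3441: x_0 = 3441^4455 mod 8911 = 6098. x_0 ∉ {1, 8910} and s = 1, so 3441 is a Miller–Rabin witness and 8911 is composite.
Base 7141: x_0 = 7141^4455 mod 8911 = 1. x_0 = 1, so 7141 is not a witness.
The smallest witness among the given bases is 89.

89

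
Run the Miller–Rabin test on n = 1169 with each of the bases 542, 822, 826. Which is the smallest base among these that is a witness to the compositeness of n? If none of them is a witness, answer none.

542

n − 1 = 1168 = 2^4 · 73, so s = 4 and d = 73.
Base 542: x_0 = 542^73 mod 1169 = 220. x_0 is neither 1 nor 1168, so continue squaring. x_1 = 220^2 mod 1169 = 471. x_2 = 471^2 mod 1169 = 900. x_3 = 900^2 mod 1169 = 1052. Reached i = s−1 = 3 without hitting −1: 542 is a Miller–Rabin witness and 1169 is composite.
Base 822: x_0 = 822^73 mod 1169 = 381. x_0 is neither 1 nor 1168, so continue squaring. x_1 = 381^2 mod 1169 = 205. x_2 = 205^2 mod 1169 = 1110. x_3 = 1110^2 mod 1169 = 1143. Reached i = s−1 = 3 without hitting −1: 822 is a Miller–Rabin witness and 1169 is composite.
Base 826: x_0 = 826^73 mod 1169 = 1057. x_0 is neither 1 nor 1168, so continue squaring. x_1 = 1057^2 mod 1169 = 854. x_2 = 854^2 mod 1169 = 1029. x_3 = 1029^2 mod 1169 = 896. Reached i = s−1 = 3 without hitting −1: 826 is a Miller–Rabin witness and 1169 is composite.
The smallest witness among the given bases is 542.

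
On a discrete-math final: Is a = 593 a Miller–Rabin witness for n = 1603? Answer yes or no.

no

n − 1 = 1602 = 2^1 · 801, so s = 1 and d = 801.
x_0 = 593^801 mod 1603 = 1602.
x_0 = 1602 ≡ −1, so 593 is not a witness.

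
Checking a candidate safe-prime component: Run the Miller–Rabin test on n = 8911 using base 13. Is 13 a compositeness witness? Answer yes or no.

n − 1 = 8910 = 2^1 · 4455, so s = 1 and d = 4455.
x_0 = 13^4455 mod 8911 = 8910.
x_0 = 8910 ≡ −1, so 13 is not a witness.

no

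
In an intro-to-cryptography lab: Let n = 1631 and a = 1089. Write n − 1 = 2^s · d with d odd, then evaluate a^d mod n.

n − 1 = 1630 = 2^1 · 815, so s = 1 and d = 815.
1089^815 mod 1631 = 695.

695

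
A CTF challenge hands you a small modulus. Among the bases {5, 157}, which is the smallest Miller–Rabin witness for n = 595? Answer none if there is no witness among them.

n − 1 = 594 = 2^1 · 297, so s = 1 and d = 297.
Base 5: x_0 = 5^297 mod 595 = 335. x_0 ∉ {1, 594} and s = 1, so 5 is a Miller–Rabin witness and 595 is composite.
Base 157: x_0 = 157^297 mod 595 = 412. x_0 ∉ {1, 594} and s = 1, so 157 is a Miller–Rabin witness and 595 is composite.
The smallest witness among the given bases is 5.

5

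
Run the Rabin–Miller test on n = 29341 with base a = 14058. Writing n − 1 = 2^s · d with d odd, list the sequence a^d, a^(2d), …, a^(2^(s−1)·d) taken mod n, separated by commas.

n − 1 = 29340 = 2^2 · 7335, so s = 2 and d = 7335.
x_0 = 14058^7335 mod 29341 = 7431.
x_1 = 7431^2 mod 29341 = 29340.

7431, 29340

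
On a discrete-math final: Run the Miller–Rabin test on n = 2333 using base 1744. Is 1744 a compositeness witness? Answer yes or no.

n − 1 = 2332 = 2^2 · 583, so s = 2 and d = 583.
x_0 = 1744^583 mod 2333 = 2225.
x_0 is neither 1 nor 2332, so continue squaring.
x_1 = 2225^2 mod 2333 = 2332.
x_1 ≡ −1, so 1744 is not a witness.

no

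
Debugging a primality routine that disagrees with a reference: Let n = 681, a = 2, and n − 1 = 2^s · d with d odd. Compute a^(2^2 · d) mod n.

679

n − 1 = 680 = 2^3 · 85, so s = 3 and d = 85.
x_0 = 2^85 mod 681 = 392.
x_1 = 392^2 mod 681 = 439.
x_2 = 439^2 mod 681 = 679.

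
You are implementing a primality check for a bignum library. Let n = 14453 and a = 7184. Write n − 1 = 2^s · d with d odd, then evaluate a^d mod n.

14071

n − 1 = 14452 = 2^2 · 3613, so s = 2 and d = 3613.
Repeated squaring mod 14453: 7184^1 ≡ 7184, 7184^2 ≡ 12646, 7184^4 ≡ 13324, 7184^8 ≡ 2777, 7184^16 ≡ 8280, 7184^32 ≡ 7821, 7184^64 ≡ 2945, 7184^128 ≡ 1225, 7184^256 ≡ 11966, 7184^512 ≡ 13738, 7184^1024 ≡ 5370, 7184^2048 ≡ 3165.
3613 = 2048 + 1024 + 512 + 16 + 8 + 4 + 1, so 7184^3613 ≡ 3165·5370·13738·8280·2777·13324·7184 ≡ 14071 (mod 14453).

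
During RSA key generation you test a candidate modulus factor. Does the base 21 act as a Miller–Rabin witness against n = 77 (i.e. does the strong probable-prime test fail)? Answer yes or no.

n − 1 = 76 = 2^2 · 19, so s = 2 and d = 19.
x_0 = 21^19 mod 77 = 21.
x_0 is neither 1 nor 76, so continue squaring.
x_1 = 21^2 mod 77 = 56.
Reached i = s−1 = 1 without hitting −1: 21 is a Miller–Rabin witness and 77 is composite.

yes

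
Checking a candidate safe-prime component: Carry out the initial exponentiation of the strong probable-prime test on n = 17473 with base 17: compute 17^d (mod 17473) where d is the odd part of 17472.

n − 1 = 17472 = 2^6 · 273, so s = 6 and d = 273.
Repeated squaring mod 17473: 17^1 ≡ 17, 17^2 ≡ 289, 17^4 ≡ 13629, 17^8 ≡ 11651, 17^16 ≡ 15537, 17^32 ≡ 8874, 17^64 ≡ 14538, 17^128 ≡ 36, 17^256 ≡ 1296.
273 = 256 + 16 + 1, so 17^273 ≡ 1296·15537·17 ≡ 15114 (mod 17473).

15114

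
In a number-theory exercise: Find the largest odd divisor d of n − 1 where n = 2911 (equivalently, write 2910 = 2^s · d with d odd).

1455

Halving: 2910 → 1455; 1455 is odd.
So 2910 = 2^1 · 1455.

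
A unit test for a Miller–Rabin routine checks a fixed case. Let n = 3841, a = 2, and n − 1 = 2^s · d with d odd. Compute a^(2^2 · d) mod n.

2769

n − 1 = 3840 = 2^8 · 15, so s = 8 and d = 15.
Repeated squaring mod 3841: 2^1 ≡ 2, 2^2 ≡ 4, 2^4 ≡ 16, 2^8 ≡ 256.
15 = 8 + 4 + 2 + 1, so 2^15 ≡ 256·16·4·2 ≡ 2040 (mod 3841).
x_0 = 2040.
x_1 = 2040^2 mod 3841 = 1797.
x_2 = 1797^2 mod 3841 = 2769.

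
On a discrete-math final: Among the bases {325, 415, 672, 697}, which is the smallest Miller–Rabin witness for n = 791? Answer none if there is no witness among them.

325

n − 1 = 790 = 2^1 · 395, so s = 1 and d = 395.
Base 325: x_0 = 325^395 mod 791 = 194. x_0 ∉ {1, 790} and s = 1, so 325 is a Miller–Rabin witness and 791 is composite.
Base 415: x_0 = 415^395 mod 791 = 368. x_0 ∉ {1, 790} and s = 1, so 415 is a Miller–Rabin witness and 791 is composite.
Base 672: x_0 = 672^395 mod 791 = 329. x_0 ∉ {1, 790} and s = 1, so 672 is a Miller–Rabin witness and 791 is composite.
Base 697: x_0 = 697^395 mod 791 = 373. x_0 ∉ {1, 790} and s = 1, so 697 is a Miller–Rabin witness and 791 is composite.
The smallest witness among the given bases is 325.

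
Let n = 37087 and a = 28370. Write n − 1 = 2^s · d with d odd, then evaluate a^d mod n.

1

n − 1 = 37086 = 2^1 · 18543, so s = 1 and d = 18543.
Repeated squaring mod 37087: 28370^1 ≡ 28370, 28370^2 ≡ 31913, 28370^4 ≡ 30549, 28370^8 ≡ 21220, 28370^16 ≡ 15133, 28370^32 ≡ 32551, 28370^64 ≡ 29098, 28370^128 ≡ 34481, 28370^256 ≡ 4315, 28370^512 ≡ 1551, 28370^1024 ≡ 32033, 28370^2048 ≡ 27060, 28370^4096 ≡ 34959, 28370^8192 ≡ 3770, 28370^16384 ≡ 8579.
18543 = 16384 + 2048 + 64 + 32 + 8 + 4 + 2 + 1, so 28370^18543 ≡ 8579·27060·29098·32551·21220·30549·31913·28370 ≡ 1 (mod 37087).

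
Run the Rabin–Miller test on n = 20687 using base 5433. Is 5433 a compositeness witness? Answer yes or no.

yes

n − 1 = 20686 = 2^1 · 10343, so s = 1 and d = 10343.
x_0 = 5433^10343 mod 20687 = 17607.
x_0 ∉ {1, 20686} and s = 1, so 5433 is a Miller–Rabin witness and 20687 is composite.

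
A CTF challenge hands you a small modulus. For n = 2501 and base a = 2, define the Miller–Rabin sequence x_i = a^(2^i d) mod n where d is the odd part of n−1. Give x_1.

n − 1 = 2500 = 2^2 · 625, so s = 2 and d = 625.
x_0 = 2^625 mod 2501 = 1016.
x_1 = 1016^2 mod 2501 = 1844.

1844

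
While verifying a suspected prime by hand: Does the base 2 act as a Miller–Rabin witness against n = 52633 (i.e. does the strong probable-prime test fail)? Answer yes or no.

no

n − 1 = 52632 = 2^3 · 6579, so s = 3 and d = 6579.
x_0 = 2^6579 mod 52633 = 1.
x_0 = 1, so 2 is not a witness.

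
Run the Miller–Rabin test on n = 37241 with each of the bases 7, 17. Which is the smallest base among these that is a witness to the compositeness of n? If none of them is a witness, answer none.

n − 1 = 37240 = 2^3 · 4655, so s = 3 and d = 4655.
Base 7: x_0 = 7^4655 mod 37241 = 6746. x_0 is neither 1 nor 37240, so continue squaring. x_1 = 6746^2 mod 37241 = 14. x_2 = 14^2 mod 37241 = 196. Reached i = s−1 = 2 without hitting −1: 7 is a Miller–Rabin witness and 37241 is composite.
Base 17: x_0 = 17^4655 mod 37241 = 29693. x_0 is neither 1 nor 37240, so continue squaring. x_1 = 29693^2 mod 37241 = 30815. x_2 = 30815^2 mod 37241 = 30448. Reached i = s−1 = 2 without hitting −1: 17 is a Miller–Rabin witness and 37241 is composite.
The smallest witness among the given bases is 7.

7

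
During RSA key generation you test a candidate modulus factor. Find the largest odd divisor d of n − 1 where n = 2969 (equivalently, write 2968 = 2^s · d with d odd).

371

Halving: 2968 → 1484 → 742 → 371; 371 is odd.
So 2968 = 2^3 · 371.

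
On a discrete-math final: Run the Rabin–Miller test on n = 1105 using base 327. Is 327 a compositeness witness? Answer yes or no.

n − 1 = 1104 = 2^4 · 69, so s = 4 and d = 69.
x_0 = 327^69 mod 1105 = 837.
x_0 is neither 1 nor 1104, so continue squaring.
x_1 = 837^2 mod 1105 = 1104.
x_1 ≡ −1, so 327 is not a witness.

no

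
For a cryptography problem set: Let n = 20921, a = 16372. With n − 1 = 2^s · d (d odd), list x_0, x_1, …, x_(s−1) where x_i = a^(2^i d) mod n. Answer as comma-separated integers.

1, 1, 1

n − 1 = 20920 = 2^3 · 2615, so s = 3 and d = 2615.
x_0 = 16372^2615 mod 20921 = 1.
x_1 = 1^2 mod 20921 = 1.
x_2 = 1^2 mod 20921 = 1.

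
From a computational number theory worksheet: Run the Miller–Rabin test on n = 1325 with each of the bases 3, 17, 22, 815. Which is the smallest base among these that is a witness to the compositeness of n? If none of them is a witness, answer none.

n − 1 = 1324 = 2^2 · 331, so s = 2 and d = 331.
Base 3: x_0 = 3^331 mod 1325 = 1147. x_0 is neither 1 nor 1324, so continue squaring. x_1 = 1147^2 mod 1325 = 1209. Reached i = s−1 = 1 without hitting −1: 3 is a Miller–Rabin witness and 1325 is composite.
Base 17: x_0 = 17^331 mod 1325 = 433. x_0 is neither 1 nor 1324, so continue squaring. x_1 = 433^2 mod 1325 = 664. Reached i = s−1 = 1 without hitting −1: 17 is a Miller–Rabin witness and 1325 is composite.
Base 22: x_0 = 22^331 mod 1325 = 628. x_0 is neither 1 nor 1324, so continue squaring. x_1 = 628^2 mod 1325 = 859. Reached i = s−1 = 1 without hitting −1: 22 is a Miller–Rabin witness and 1325 is composite.
Base 815: x_0 = 815^331 mod 1325 = 800. x_0 is neither 1 nor 1324, so continue squaring. x_1 = 800^2 mod 1325 = 25. Reached i = s−1 = 1 without hitting −1: 815 is a Miller–Rabin witness and 1325 is composite.
The smallest witness among the given bases is 3.

3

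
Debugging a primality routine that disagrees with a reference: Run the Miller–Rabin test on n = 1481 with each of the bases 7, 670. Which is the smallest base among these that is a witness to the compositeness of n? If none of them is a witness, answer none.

none

n − 1 = 1480 = 2^3 · 185, so s = 3 and d = 185.
Base 7: x_0 = 7^185 mod 1481 = 1. x_0 = 1, so 7 is not a witness.
Base 670: x_0 = 670^185 mod 1481 = 970. x_0 is neither 1 nor 1480, so continue squaring. x_1 = 970^2 mod 1481 = 465. x_2 = 465^2 mod 1481 = 1480. x_2 ≡ −1, so 670 is not a witness.
No listed base is a witness for 1481.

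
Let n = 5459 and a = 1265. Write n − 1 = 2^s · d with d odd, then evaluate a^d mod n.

n − 1 = 5458 = 2^1 · 2729, so s = 1 and d = 2729.
1265^2729 mod 5459 = 4202.

4202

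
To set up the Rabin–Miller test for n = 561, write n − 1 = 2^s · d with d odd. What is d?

35

Halving: 560 → 280 → 140 → 70 → 35; 35 is odd.
So 560 = 2^4 · 35.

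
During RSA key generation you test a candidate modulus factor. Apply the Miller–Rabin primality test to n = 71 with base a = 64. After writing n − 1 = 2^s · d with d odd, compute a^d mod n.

1

n − 1 = 70 = 2^1 · 35, so s = 1 and d = 35.
64^35 mod 71 = 1.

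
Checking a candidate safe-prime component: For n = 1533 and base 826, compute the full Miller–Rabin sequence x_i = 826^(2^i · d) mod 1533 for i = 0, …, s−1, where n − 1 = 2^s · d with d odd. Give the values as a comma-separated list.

n − 1 = 1532 = 2^2 · 383, so s = 2 and d = 383.
x_0 = 826^383 mod 1533 = 1162.
x_1 = 1162^2 mod 1533 = 1204.

1162, 1204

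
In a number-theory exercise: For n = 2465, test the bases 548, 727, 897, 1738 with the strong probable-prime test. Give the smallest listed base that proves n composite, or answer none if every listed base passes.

n − 1 = 2464 = 2^5 · 77, so s = 5 and d = 77.
Base 548: x_0 = 548^77 mod 2465 = 1143. x_0 is neither 1 nor 2464, so continue squaring. x_1 = 1143^2 mod 2465 = 2464. x_1 ≡ −1, so 548 is not a witness.
Base 727: x_0 = 727^77 mod 2465 = 1322. x_0 is neither 1 nor 2464, so continue squaring. x_1 = 1322^2 mod 2465 = 2464. x_1 ≡ −1, so 727 is not a witness.
Base 897: x_0 = 897^77 mod 2465 = 302. x_0 is neither 1 nor 2464, so continue squaring. x_1 = 302^2 mod 2465 = 2464. x_1 ≡ −1, so 897 is not a witness.
Base 1738: x_0 = 1738^77 mod 2465 = 1143. x_0 is neither 1 nor 2464, so continue squaring. x_1 = 1143^2 mod 2465 = 2464. x_1 ≡ −1, so 1738 is not a witness.
No listed base is a witness for 2465.

none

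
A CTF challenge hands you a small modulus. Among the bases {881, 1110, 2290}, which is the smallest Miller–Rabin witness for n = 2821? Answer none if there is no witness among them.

1110

n − 1 = 2820 = 2^2 · 705, so s = 2 and d = 705.
Base 881: x_0 = 881^705 mod 2821 = 2820. x_0 = 2820 ≡ −1, so 881 is not a witness.
Base 1110: x_0 = 1110^705 mod 2821 = 2605. x_0 is neither 1 nor 2820, so continue squaring. x_1 = 2605^2 mod 2821 = 1520. Reached i = s−1 = 1 without hitting −1: 1110 is a Miller–Rabin witness and 2821 is composite.
Base 2290: x_0 = 2290^705 mod 2821 = 2696. x_0 is neither 1 nor 2820, so continue squaring. x_1 = 2696^2 mod 2821 = 1520. Reached i = s−1 = 1 without hitting −1: 2290 is a Miller–Rabin witness and 2821 is composite.
The smallest witness among the given bases is 1110.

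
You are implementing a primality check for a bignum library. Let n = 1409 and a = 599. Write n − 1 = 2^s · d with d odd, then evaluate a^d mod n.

100

n − 1 = 1408 = 2^7 · 11, so s = 7 and d = 11.
599^11 mod 1409 = 100.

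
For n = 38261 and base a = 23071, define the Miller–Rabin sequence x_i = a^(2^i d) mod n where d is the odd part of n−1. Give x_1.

38260

n − 1 = 38260 = 2^2 · 9565, so s = 2 and d = 9565.
x_0 = 23071^9565 mod 38261 = 32147.
x_1 = 32147^2 mod 38261 = 38260.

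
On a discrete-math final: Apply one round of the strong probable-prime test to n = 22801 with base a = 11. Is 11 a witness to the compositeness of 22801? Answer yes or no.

n − 1 = 22800 = 2^4 · 1425, so s = 4 and d = 1425.
x_0 = 11^1425 mod 22801 = 12685.
x_0 is neither 1 nor 22800, so continue squaring.
x_1 = 12685^2 mod 22801 = 2568.
x_2 = 2568^2 mod 22801 = 5135.
x_3 = 5135^2 mod 22801 = 10269.
Reached i = s−1 = 3 without hitting −1: 11 is a Miller–Rabin witness and 22801 is composite.

yes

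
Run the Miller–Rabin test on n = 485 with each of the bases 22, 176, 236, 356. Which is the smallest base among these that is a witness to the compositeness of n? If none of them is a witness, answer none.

n − 1 = 484 = 2^2 · 121, so s = 2 and d = 121.
Base 22: x_0 = 22^121 mod 485 = 22. x_0 is neither 1 nor 484, so continue squaring. x_1 = 22^2 mod 485 = 484. x_1 ≡ −1, so 22 is not a witness.
Base 176: x_0 = 176^121 mod 485 = 406. x_0 is neither 1 nor 484, so continue squaring. x_1 = 406^2 mod 485 = 421. Reached i = s−1 = 1 without hitting −1: 176 is a Miller–Rabin witness and 485 is composite.
Base 236: x_0 = 236^121 mod 485 = 46. x_0 is neither 1 nor 484, so continue squaring. x_1 = 46^2 mod 485 = 176. Reached i = s−1 = 1 without hitting −1: 236 is a Miller–Rabin witness and 485 is composite.
Base 356: x_0 = 356^121 mod 485 = 226. x_0 is neither 1 nor 484, so continue squaring. x_1 = 226^2 mod 485 = 151. Reached i = s−1 = 1 without hitting −1: 356 is a Miller–Rabin witness and 485 is composite.
The smallest witness among the given bases is 176.

176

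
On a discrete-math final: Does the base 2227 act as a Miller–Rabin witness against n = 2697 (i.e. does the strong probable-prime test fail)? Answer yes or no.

yes

n − 1 = 2696 = 2^3 · 337, so s = 3 and d = 337.
x_0 = 2227^337 mod 2697 = 2227.
x_0 is neither 1 nor 2696, so continue squaring.
x_1 = 2227^2 mod 2697 = 2443.
x_2 = 2443^2 mod 2697 = 2485.
Reached i = s−1 = 2 without hitting −1: 2227 is a Miller–Rabin witness and 2697 is composite.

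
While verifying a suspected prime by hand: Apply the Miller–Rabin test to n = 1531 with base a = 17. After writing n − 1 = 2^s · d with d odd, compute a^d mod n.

1

n − 1 = 1530 = 2^1 · 765, so s = 1 and d = 765.
17^765 mod 1531 = 1.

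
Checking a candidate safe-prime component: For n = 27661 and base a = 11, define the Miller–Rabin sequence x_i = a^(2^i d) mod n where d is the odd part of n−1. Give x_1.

4440

n − 1 = 27660 = 2^2 · 6915, so s = 2 and d = 6915.
x_0 = 11^6915 mod 27661 = 20394.
x_1 = 20394^2 mod 27661 = 4440.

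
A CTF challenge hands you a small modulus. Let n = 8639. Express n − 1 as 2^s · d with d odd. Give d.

Halving: 8638 → 4319; 4319 is odd.
So 8638 = 2^1 · 4319.

4319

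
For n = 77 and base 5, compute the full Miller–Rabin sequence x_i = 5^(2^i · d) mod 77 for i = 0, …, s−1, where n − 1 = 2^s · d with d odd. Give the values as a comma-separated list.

75, 4

n − 1 = 76 = 2^2 · 19, so s = 2 and d = 19.
x_0 = 5^19 mod 77 = 75.
x_1 = 75^2 mod 77 = 4.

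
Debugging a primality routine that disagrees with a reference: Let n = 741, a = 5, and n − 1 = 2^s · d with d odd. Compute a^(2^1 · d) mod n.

727

n − 1 = 740 = 2^2 · 185, so s = 2 and d = 185.
x_0 = 5^185 mod 741 = 161.
x_1 = 161^2 mod 741 = 727.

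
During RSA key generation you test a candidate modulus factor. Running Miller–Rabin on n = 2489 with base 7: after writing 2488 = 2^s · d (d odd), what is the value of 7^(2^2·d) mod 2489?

n − 1 = 2488 = 2^3 · 311, so s = 3 and d = 311.
x_0 = 7^311 mod 2489 = 1075.
x_1 = 1075^2 mod 2489 = 729.
x_2 = 729^2 mod 2489 = 1284.

1284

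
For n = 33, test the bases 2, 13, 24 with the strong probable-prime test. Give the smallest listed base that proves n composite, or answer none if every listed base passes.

2

n − 1 = 32 = 2^5 · 1, so s = 5 and d = 1.
Base 2: x_0 = 2^1 mod 33 = 2. x_0 is neither 1 nor 32, so continue squaring. x_1 = 2^2 mod 33 = 4. x_2 = 4^2 mod 33 = 16. x_3 = 16^2 mod 33 = 25. x_4 = 25^2 mod 33 = 31. Reached i = s−1 = 4 without hitting −1: 2 is a Miller–Rabin witness and 33 is composite.
Base 13: x_0 = 13^1 mod 33 = 13. x_0 is neither 1 nor 32, so continue squaring. x_1 = 13^2 mod 33 = 4. x_2 = 4^2 mod 33 = 16. x_3 = 16^2 mod 33 = 25. x_4 = 25^2 mod 33 = 31. Reached i = s−1 = 4 without hitting −1: 13 is a Miller–Rabin witness and 33 is composite.
Base 24: x_0 = 24^1 mod 33 = 24. x_0 is neither 1 nor 32, so continue squaring. x_1 = 24^2 mod 33 = 15. x_2 = 15^2 mod 33 = 27. x_3 = 27^2 mod 33 = 3. x_4 = 3^2 mod 33 = 9. Reached i = s−1 = 4 without hitting −1: 24 is a Miller–Rabin witness and 33 is composite.
The smallest witness among the given bases is 2.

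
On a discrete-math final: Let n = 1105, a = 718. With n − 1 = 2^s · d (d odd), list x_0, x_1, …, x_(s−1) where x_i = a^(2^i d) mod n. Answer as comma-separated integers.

n − 1 = 1104 = 2^4 · 69, so s = 4 and d = 69.
x_0 = 718^69 mod 1105 = 378.
x_1 = 378^2 mod 1105 = 339.
x_2 = 339^2 mod 1105 = 1.
x_3 = 1^2 mod 1105 = 1.

378, 339, 1, 1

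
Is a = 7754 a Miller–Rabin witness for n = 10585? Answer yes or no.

yes

n − 1 = 10584 = 2^3 · 1323, so s = 3 and d = 1323.
Repeated squaring mod 10585: 7754^1 ≡ 7754, 7754^2 ≡ 1716, 7754^4 ≡ 2026, 7754^8 ≡ 8281, 7754^16 ≡ 5331, 7754^32 ≡ 9421, 7754^64 ≡ 16, 7754^128 ≡ 256, 7754^256 ≡ 2026, 7754^512 ≡ 8281, 7754^1024 ≡ 5331.
1323 = 1024 + 256 + 32 + 8 + 2 + 1, so 7754^1323 ≡ 5331·2026·9421·8281·1716·7754 ≡ 3724 (mod 10585).
x_0 = 7754^1323 mod 10585 = 3724.
x_0 is neither 1 nor 10584, so continue squaring.
x_1 = 3724^2 mod 10585 = 1826.
x_2 = 1826^2 mod 10585 = 1.
x_2 = 1 but x_1 ≠ ±1, a nontrivial square root of 1 — 7754 is a witness and 10585 is composite.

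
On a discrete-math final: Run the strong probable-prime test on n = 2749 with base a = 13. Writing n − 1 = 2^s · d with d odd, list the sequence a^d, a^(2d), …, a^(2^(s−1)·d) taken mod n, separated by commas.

n − 1 = 2748 = 2^2 · 687, so s = 2 and d = 687.
x_0 = 13^687 mod 2749 = 2109.
x_1 = 2109^2 mod 2749 = 2748.

2109, 2748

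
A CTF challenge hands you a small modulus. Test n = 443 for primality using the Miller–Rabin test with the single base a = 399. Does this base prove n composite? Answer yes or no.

n − 1 = 442 = 2^1 · 221, so s = 1 and d = 221.
x_0 = 399^221 mod 443 = 1.
x_0 = 1, so 399 is not a witness.

no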